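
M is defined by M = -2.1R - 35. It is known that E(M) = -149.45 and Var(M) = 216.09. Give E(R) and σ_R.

From M = -2.1R - 35: E(M) = a·E(R) + b, so E(R) = (E(M) − b)/a = (-149.45 − (-35))/(-2.1) = 54.5.
σ_M = √216.09 = 14.7.
σ_M = |a|·σ_R, so σ_R = 14.7/|-2.1| = 7.

E(R) = 54.5, σ_R = 7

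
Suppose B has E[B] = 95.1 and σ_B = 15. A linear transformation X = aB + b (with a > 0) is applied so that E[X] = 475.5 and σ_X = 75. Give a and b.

σ_X = a·σ_B (a > 0), so a = 75/15 = 5.
E[X] = a·E[B] + b, so b = 475.5 − 5·95.1 = 0.

a = 5, b = 0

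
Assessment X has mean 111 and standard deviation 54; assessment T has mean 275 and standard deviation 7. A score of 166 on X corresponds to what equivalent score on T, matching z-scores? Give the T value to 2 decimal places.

z = (166 − 111)/54 ≈ 1.0185.
T = 275 + z·7 = 275 + (166 − 111)·7/54 ≈ 282.13.

T = 282.13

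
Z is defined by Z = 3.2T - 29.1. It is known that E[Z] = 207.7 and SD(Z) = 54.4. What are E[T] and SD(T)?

E[T] = 74, SD(T) = 17

From Z = 3.2T - 29.1: E[Z] = a·E[T] + b, so E[T] = (E[Z] − b)/a = (207.7 − (-29.1))/3.2 = 74.
SD(Z) = |a|·SD(T), so SD(T) = 54.4/|3.2| = 17.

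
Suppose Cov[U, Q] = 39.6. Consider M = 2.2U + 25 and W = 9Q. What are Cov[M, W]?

Cov[M, W] = 784.08

Cov[M, W] = a·c·Cov[U, Q] = 2.2·9·39.6 = 784.08. Additive constants drop out.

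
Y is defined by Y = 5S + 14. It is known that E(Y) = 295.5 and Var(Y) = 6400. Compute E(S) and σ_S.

E(S) = 56.3, σ_S = 16

From Y = 5S + 14: E(Y) = a·E(S) + b, so E(S) = (E(Y) − b)/a = (295.5 − 14)/5 = 56.3.
σ_Y = √6400 = 80.
σ_Y = |a|·σ_S, so σ_S = 80/|5| = 16.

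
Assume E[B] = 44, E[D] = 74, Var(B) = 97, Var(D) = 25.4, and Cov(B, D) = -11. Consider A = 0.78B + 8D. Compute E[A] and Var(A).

E[A] = 626.32, Var(A) = 1547.3348

E[A] = 0.78·E[B] + 8·E[D] = 0.78·44 + 8·74 = 626.32.
Var(A) = a²·Var(B) + b²·Var(D) + 2ab·Cov(B, D) with a = 0.78, b = 8.
= 0.78²·97 + 8²·25.4 + 2·0.78·8·(-11)
= 59.0148 + 1625.6 + (-137.28) = 1547.3348.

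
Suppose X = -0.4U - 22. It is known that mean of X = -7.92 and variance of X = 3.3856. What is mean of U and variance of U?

mean of U = -35.2, variance of U = 21.16

From X = -0.4U - 22: mean of X = a·mean of U + b, so mean of U = (mean of X − b)/a = (-7.92 − (-22))/(-0.4) = -35.2.
variance of X = a²·variance of U, so variance of U = 3.3856/(-0.4)² = 21.16.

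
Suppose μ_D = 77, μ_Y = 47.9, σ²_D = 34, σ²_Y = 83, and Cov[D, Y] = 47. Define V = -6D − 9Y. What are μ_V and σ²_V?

μ_V = -893.1, σ²_V = 13023

μ_V = (-6)·μ_D + (-9)·μ_Y = (-6)·77 + (-9)·47.9 = -893.1.
σ²_V = a²·σ²_D + b²·σ²_Y + 2ab·Cov[D, Y] with a = -6, b = -9.
= (-6)²·34 + (-9)²·83 + 2·(-6)·(-9)·47
= 1224 + 6723 + 5076 = 13023.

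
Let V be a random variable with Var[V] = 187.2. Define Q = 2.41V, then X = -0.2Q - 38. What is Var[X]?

Var[Q] = 2.41²·187.2 = 1087.27632.
Var[X] = (-0.2)²·1087.27632 = 43.4910528.

Var[X] = 43.4910528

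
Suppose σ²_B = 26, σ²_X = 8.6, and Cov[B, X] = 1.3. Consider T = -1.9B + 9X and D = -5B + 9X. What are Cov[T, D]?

By bilinearity, Cov[T, D] = ac·σ²_B + bd·σ²_X + (ad+bc)·Cov[B, X], with a=-1.9, b=9, c=-5, d=9.
ac·σ²_B = (-1.9)·(-5)·26 = 247
bd·σ²_X = 9·9·8.6 = 696.6
(ad+bc)·Cov[B, X] = (-62.1)·1.3 = -80.73
Cov[T, D] = 247 + 696.6 + (-80.73) = 862.87.

Cov[T, D] = 862.87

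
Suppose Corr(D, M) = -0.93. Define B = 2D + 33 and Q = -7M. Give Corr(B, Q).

Linear rescalings preserve |correlation|; the slopes 2 and -7 have opposite signs, so the correlation flips sign: Corr(B, Q) = −Corr(D, M) = 0.93.

Corr(B, Q) = 0.93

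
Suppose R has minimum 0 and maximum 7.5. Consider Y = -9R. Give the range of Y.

Range of R = 7.5 − 0 = 7.5.
Range(Y) = |a|·Range(R) = |-9|·7.5 = 67.5.

Range(Y) = 67.5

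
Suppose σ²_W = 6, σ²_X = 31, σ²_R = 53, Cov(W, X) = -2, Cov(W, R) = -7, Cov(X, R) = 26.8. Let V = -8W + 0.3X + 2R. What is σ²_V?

σ²_V = 864.55

σ²_V = a²·σ²_W + b²·σ²_X + c²·σ²_R + 2ab·Cov(W, X) + 2ac·Cov(W, R) + 2bc·Cov(X, R), with a = -8, b = 0.3, c = 2.
= 384 + 2.79 + 212 + 9.6 + 224 + 32.16
= 864.55.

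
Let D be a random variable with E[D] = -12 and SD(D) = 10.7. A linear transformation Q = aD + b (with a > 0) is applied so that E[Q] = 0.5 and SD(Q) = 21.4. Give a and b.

SD(Q) = a·SD(D) (a > 0), so a = 21.4/10.7 = 2.
E[Q] = a·E[D] + b, so b = 0.5 − 2·(-12) = 24.5.

a = 2, b = 24.5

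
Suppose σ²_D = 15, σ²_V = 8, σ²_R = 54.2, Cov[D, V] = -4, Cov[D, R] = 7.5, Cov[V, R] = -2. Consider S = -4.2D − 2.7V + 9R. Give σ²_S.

σ²_S = 4152.6

σ²_S = a²·σ²_D + b²·σ²_V + c²·σ²_R + 2ab·Cov[D, V] + 2ac·Cov[D, R] + 2bc·Cov[V, R], with a = -4.2, b = -2.7, c = 9.
= 264.6 + 58.32 + 4390.2 + (-90.72) + (-567) + 97.2
= 4152.6.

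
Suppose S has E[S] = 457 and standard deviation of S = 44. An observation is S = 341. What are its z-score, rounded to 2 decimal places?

z = (S − E[S]) / standard deviation of S = (341 − 457) / 44 ≈ -2.64.

z = -2.64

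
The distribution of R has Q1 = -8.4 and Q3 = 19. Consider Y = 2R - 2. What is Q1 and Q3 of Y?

a = 2 > 0: Q1(Y) = a·Q1(R)+b = -18.8, Q3(Y) = a·Q3(R)+b = 36.

Q1(Y) = -18.8, Q3(Y) = 36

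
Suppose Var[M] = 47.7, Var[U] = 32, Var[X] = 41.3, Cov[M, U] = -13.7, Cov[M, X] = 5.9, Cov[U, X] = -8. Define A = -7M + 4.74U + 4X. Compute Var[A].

Var[A] = a²·Var[M] + b²·Var[U] + c²·Var[X] + 2ab·Cov[M, U] + 2ac·Cov[M, X] + 2bc·Cov[U, X], with a = -7, b = 4.74, c = 4.
= 2337.3 + 718.9632 + 660.8 + 909.132 + (-330.4) + (-303.36)
= 3992.4352.

Var[A] = 3992.4352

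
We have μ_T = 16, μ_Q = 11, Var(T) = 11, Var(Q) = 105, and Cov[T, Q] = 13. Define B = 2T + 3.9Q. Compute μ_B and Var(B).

μ_B = 74.9, Var(B) = 1843.85

μ_B = 2·μ_T + 3.9·μ_Q = 2·16 + 3.9·11 = 74.9.
Var(B) = a²·Var(T) + b²·Var(Q) + 2ab·Cov[T, Q] with a = 2, b = 3.9.
= 2²·11 + 3.9²·105 + 2·2·3.9·13
= 44 + 1597.05 + 202.8 = 1843.85.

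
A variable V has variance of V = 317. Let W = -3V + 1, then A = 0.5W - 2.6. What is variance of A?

variance of A = 713.25

variance of W = (-3)²·317 = 2853.
variance of A = 0.5²·2853 = 713.25.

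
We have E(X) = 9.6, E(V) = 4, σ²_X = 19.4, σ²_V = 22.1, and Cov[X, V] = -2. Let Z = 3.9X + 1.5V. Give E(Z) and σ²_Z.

E(Z) = 43.44, σ²_Z = 321.399

E(Z) = 3.9·E(X) + 1.5·E(V) = 3.9·9.6 + 1.5·4 = 43.44.
σ²_Z = a²·σ²_X + b²·σ²_V + 2ab·Cov[X, V] with a = 3.9, b = 1.5.
= 3.9²·19.4 + 1.5²·22.1 + 2·3.9·1.5·(-2)
= 295.074 + 49.725 + (-23.4) = 321.399.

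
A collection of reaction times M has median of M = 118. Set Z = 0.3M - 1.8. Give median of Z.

A linear map preserves order up to sign, so median of Z = a·median of M + b = 0.3·118 + (-1.8) = 33.6.

median of Z = 33.6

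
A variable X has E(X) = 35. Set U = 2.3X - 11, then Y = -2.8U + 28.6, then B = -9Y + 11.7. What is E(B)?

E(U) = 2.3·35 + (-11) = 69.5.
E(Y) = (-2.8)·69.5 + 28.6 = -166.
E(B) = (-9)·(-166) + 11.7 = 1505.7.

E(B) = 1505.7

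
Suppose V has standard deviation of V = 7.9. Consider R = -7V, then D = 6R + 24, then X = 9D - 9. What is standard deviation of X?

standard deviation of X = 2986.2

standard deviation of R = |-7|·7.9 = 55.3.
standard deviation of D = |6|·55.3 = 331.8.
standard deviation of X = |9|·331.8 = 2986.2.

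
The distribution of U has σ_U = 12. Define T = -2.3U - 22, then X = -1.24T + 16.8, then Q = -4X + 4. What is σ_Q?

σ_T = |-2.3|·12 = 27.6.
σ_X = |-1.24|·27.6 = 34.224.
σ_Q = |-4|·34.224 = 136.896.

σ_Q = 136.896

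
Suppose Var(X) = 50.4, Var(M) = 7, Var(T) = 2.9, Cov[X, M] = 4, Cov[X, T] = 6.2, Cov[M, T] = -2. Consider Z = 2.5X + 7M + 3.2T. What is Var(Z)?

Var(Z) = 837.296

Var(Z) = a²·Var(X) + b²·Var(M) + c²·Var(T) + 2ab·Cov[X, M] + 2ac·Cov[X, T] + 2bc·Cov[M, T], with a = 2.5, b = 7, c = 3.2.
= 315 + 343 + 29.696 + 140 + 99.2 + (-89.6)
= 837.296.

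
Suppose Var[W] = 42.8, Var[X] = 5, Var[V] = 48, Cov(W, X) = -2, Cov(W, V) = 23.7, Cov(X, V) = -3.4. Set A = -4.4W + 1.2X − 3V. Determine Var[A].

Var[A] = 1939.088

Var[A] = a²·Var[W] + b²·Var[X] + c²·Var[V] + 2ab·Cov(W, X) + 2ac·Cov(W, V) + 2bc·Cov(X, V), with a = -4.4, b = 1.2, c = -3.
= 828.608 + 7.2 + 432 + 21.12 + 625.68 + 24.48
= 1939.088.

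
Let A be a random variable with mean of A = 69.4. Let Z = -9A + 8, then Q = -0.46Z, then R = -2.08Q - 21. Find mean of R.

mean of R = -610.96288

mean of Z = (-9)·69.4 + 8 = -616.6.
mean of Q = (-0.46)·(-616.6) = 283.636.
mean of R = (-2.08)·283.636 + (-21) = -610.96288.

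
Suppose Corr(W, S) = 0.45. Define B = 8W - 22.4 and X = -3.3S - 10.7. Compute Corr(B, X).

Linear rescalings preserve |correlation|; the slopes 8 and -3.3 have opposite signs, so the correlation flips sign: Corr(B, X) = −Corr(W, S) = -0.45.

Corr(B, X) = -0.45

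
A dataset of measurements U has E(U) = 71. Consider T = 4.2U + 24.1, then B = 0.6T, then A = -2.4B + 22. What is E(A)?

E(T) = 4.2·71 + 24.1 = 322.3.
E(B) = 0.6·322.3 = 193.38.
E(A) = (-2.4)·193.38 + 22 = -442.112.

E(A) = -442.112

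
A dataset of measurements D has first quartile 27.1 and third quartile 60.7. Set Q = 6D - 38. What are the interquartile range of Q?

IQR(Q) = 201.6

IQR of D = Q3 − Q1 = 60.7 − 27.1 = 33.6.
Under Q = aD + b, IQR(Q) = |a|·IQR(D) = |6|·33.6 = 201.6 (shifts cancel; spread scales by |a|).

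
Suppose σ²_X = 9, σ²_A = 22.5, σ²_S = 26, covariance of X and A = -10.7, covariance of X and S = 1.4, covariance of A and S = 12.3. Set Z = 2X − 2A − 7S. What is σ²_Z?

σ²_Z = a²·σ²_X + b²·σ²_A + c²·σ²_S + 2ab·covariance of X and A + 2ac·covariance of X and S + 2bc·covariance of A and S, with a = 2, b = -2, c = -7.
= 36 + 90 + 1274 + 85.6 + (-39.2) + 344.4
= 1790.8.

σ²_Z = 1790.8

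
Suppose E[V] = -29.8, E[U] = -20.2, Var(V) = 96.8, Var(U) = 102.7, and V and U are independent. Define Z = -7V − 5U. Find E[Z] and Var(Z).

E[Z] = 309.6, Var(Z) = 7310.7

E[Z] = (-7)·E[V] + (-5)·E[U] = (-7)·(-29.8) + (-5)·(-20.2) = 309.6.
Var(Z) = a²·Var(V) + b²·Var(U) + 2ab·covariance of V and U with a = -7, b = -5.
Independence gives covariance of V and U = 0.
= (-7)²·96.8 + (-5)²·102.7 + 2·(-7)·(-5)·0
= 4743.2 + 2567.5 + 0 = 7310.7.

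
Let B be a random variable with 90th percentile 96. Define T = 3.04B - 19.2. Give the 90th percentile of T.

90th percentile of T = 272.64

Since a = 3.04 > 0 the transformation is increasing, so the 90th percentile of T = a·(P_{90} of B) + b = 3.04·96 + (-19.2) = 272.64.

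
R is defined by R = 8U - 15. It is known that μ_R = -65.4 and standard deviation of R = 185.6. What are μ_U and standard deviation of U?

μ_U = -6.3, standard deviation of U = 23.2

From R = 8U - 15: μ_R = a·μ_U + b, so μ_U = (μ_R − b)/a = (-65.4 − (-15))/8 = -6.3.
standard deviation of R = |a|·standard deviation of U, so standard deviation of U = 185.6/|8| = 23.2.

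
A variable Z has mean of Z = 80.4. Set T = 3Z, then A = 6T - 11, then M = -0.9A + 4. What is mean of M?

mean of M = -1288.58

mean of T = 3·80.4 = 241.2.
mean of A = 6·241.2 + (-11) = 1436.2.
mean of M = (-0.9)·1436.2 + 4 = -1288.58.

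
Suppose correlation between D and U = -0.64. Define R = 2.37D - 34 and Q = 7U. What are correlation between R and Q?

Linear rescalings preserve correlation up to sign; here the slopes 2.37 and 7 have the same sign, so correlation between R and Q = correlation between D and U = -0.64.

correlation between R and Q = -0.64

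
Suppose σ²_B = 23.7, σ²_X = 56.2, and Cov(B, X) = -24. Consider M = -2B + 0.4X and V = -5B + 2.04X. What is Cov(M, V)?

By bilinearity, Cov(M, V) = ac·σ²_B + bd·σ²_X + (ad+bc)·Cov(B, X), with a=-2, b=0.4, c=-5, d=2.04.
ac·σ²_B = (-2)·(-5)·23.7 = 237
bd·σ²_X = 0.4·2.04·56.2 = 45.8592
(ad+bc)·Cov(B, X) = (-6.08)·(-24) = 145.92
Cov(M, V) = 237 + 45.8592 + 145.92 = 428.7792.

Cov(M, V) = 428.7792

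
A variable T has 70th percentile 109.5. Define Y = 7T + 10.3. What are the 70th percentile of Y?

70th percentile of Y = 776.8

Since a = 7 > 0 the transformation is increasing, so the 70th percentile of Y = a·(P_{70} of T) + b = 7·109.5 + 10.3 = 776.8.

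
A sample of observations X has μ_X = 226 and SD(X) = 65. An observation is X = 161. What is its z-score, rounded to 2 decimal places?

z = -1.00

z = (X − μ_X) / SD(X) = (161 − 226) / 65 = -1.00.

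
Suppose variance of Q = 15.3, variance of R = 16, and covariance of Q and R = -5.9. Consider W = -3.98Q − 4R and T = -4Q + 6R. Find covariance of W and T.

covariance of W and T = -93.932

By bilinearity, covariance of W and T = ac·variance of Q + bd·variance of R + (ad+bc)·covariance of Q and R, with a=-3.98, b=-4, c=-4, d=6.
ac·variance of Q = (-3.98)·(-4)·15.3 = 243.576
bd·variance of R = (-4)·6·16 = -384
(ad+bc)·covariance of Q and R = (-7.88)·(-5.9) = 46.492
covariance of W and T = 243.576 + (-384) + 46.492 = -93.932.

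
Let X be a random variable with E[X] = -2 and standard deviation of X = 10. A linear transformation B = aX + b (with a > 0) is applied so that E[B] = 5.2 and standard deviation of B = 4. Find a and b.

standard deviation of B = a·standard deviation of X (a > 0), so a = 4/10 = 0.4.
E[B] = a·E[X] + b, so b = 5.2 − 0.4·(-2) = 6.

a = 0.4, b = 6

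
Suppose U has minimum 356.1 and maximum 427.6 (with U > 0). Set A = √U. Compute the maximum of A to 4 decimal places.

max(A) = 20.6785

√U is increasing on this domain, so max(A) comes from max(U) = 427.6: max(A) = √(427.6) ≈ 20.6785.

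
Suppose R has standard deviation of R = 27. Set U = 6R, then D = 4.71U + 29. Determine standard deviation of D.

standard deviation of D = 763.02

standard deviation of U = |6|·27 = 162.
standard deviation of D = |4.71|·162 = 763.02.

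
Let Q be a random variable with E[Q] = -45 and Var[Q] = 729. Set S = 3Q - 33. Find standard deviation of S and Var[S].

S = 3Q - 33 is linear with a = 3, b = -33.
standard deviation of Q = √729 = 27.
standard deviation of S = |a|·standard deviation of Q = |3|·27 = 81.
Var[S] = a²·Var[Q] = 3²·729 = 6561 (the additive constant -33 does not affect variance).

standard deviation of S = 81, Var[S] = 6561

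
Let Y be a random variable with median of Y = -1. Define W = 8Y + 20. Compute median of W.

median of W = 12

A linear map preserves order up to sign, so median of W = a·median of Y + b = 8·(-1) + 20 = 12.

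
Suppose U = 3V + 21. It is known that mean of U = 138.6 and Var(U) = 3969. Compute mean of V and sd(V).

From U = 3V + 21: mean of U = a·mean of V + b, so mean of V = (mean of U − b)/a = (138.6 − 21)/3 = 39.2.
sd(U) = √3969 = 63.
sd(U) = |a|·sd(V), so sd(V) = 63/|3| = 21.

mean of V = 39.2, sd(V) = 21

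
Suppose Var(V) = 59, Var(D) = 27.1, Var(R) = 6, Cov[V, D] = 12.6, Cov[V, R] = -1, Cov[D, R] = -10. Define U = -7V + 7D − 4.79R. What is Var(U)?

Var(U) = 3725.3046

Var(U) = a²·Var(V) + b²·Var(D) + c²·Var(R) + 2ab·Cov[V, D] + 2ac·Cov[V, R] + 2bc·Cov[D, R], with a = -7, b = 7, c = -4.79.
= 2891 + 1327.9 + 137.6646 + (-1234.8) + (-67.06) + 670.6
= 3725.3046.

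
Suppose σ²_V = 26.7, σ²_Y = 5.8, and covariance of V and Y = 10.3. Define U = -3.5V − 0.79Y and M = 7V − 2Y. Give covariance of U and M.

By bilinearity, covariance of U and M = ac·σ²_V + bd·σ²_Y + (ad+bc)·covariance of V and Y, with a=-3.5, b=-0.79, c=7, d=-2.
ac·σ²_V = (-3.5)·7·26.7 = -654.15
bd·σ²_Y = (-0.79)·(-2)·5.8 = 9.164
(ad+bc)·covariance of V and Y = (1.47)·10.3 = 15.141
covariance of U and M = -654.15 + 9.164 + 15.141 = -629.845.

covariance of U and M = -629.845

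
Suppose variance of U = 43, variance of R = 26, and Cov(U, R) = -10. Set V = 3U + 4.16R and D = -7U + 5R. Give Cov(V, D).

By bilinearity, Cov(V, D) = ac·variance of U + bd·variance of R + (ad+bc)·Cov(U, R), with a=3, b=4.16, c=-7, d=5.
ac·variance of U = 3·(-7)·43 = -903
bd·variance of R = 4.16·5·26 = 540.8
(ad+bc)·Cov(U, R) = (-14.12)·(-10) = 141.2
Cov(V, D) = -903 + 540.8 + 141.2 = -221.

Cov(V, D) = -221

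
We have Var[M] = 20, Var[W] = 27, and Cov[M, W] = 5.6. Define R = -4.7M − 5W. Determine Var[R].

Var[R] = 1380

Var[R] = a²·Var[M] + b²·Var[W] + 2ab·Cov[M, W] with a = -4.7, b = -5.
= (-4.7)²·20 + (-5)²·27 + 2·(-4.7)·(-5)·5.6
= 441.8 + 675 + 263.2 = 1380.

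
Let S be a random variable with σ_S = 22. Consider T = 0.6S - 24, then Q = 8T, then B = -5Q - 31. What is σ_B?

σ_B = 528

σ_T = |0.6|·22 = 13.2.
σ_Q = |8|·13.2 = 105.6.
σ_B = |-5|·105.6 = 528.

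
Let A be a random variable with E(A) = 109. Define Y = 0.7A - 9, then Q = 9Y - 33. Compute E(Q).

E(Y) = 0.7·109 + (-9) = 67.3.
E(Q) = 9·67.3 + (-33) = 572.7.

E(Q) = 572.7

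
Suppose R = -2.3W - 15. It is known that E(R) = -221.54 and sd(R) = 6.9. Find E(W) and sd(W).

E(W) = 89.8, sd(W) = 3

From R = -2.3W - 15: E(R) = a·E(W) + b, so E(W) = (E(R) − b)/a = (-221.54 − (-15))/(-2.3) = 89.8.
sd(R) = |a|·sd(W), so sd(W) = 6.9/|-2.3| = 3.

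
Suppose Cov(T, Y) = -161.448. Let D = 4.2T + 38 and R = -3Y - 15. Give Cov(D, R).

Cov(D, R) = a·c·Cov(T, Y) = 4.2·(-3)·(-161.448) = 2034.2448. Additive constants drop out.

Cov(D, R) = 2034.2448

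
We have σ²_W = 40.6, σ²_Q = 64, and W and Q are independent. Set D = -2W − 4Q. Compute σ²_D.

σ²_D = 1186.4

σ²_D = a²·σ²_W + b²·σ²_Q + 2ab·Cov(W, Q) with a = -2, b = -4.
Independence gives Cov(W, Q) = 0.
= (-2)²·40.6 + (-4)²·64 + 2·(-2)·(-4)·0
= 162.4 + 1024 + 0 = 1186.4.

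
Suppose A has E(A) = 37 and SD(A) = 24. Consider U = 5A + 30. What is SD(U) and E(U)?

U = 5A + 30 is linear with a = 5, b = 30.
SD(U) = |a|·SD(A) = |5|·24 = 120.
E(U) = a·E(A) + b = 5·37 + 30 = 215.

SD(U) = 120, E(U) = 215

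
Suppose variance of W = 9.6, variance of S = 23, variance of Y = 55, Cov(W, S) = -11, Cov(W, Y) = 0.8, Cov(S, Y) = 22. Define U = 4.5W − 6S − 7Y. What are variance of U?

variance of U = a²·variance of W + b²·variance of S + c²·variance of Y + 2ab·Cov(W, S) + 2ac·Cov(W, Y) + 2bc·Cov(S, Y), with a = 4.5, b = -6, c = -7.
= 194.4 + 828 + 2695 + 594 + (-50.4) + 1848
= 6109.

variance of U = 6109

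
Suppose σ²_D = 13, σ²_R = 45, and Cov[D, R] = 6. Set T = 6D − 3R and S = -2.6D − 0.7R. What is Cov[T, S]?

By bilinearity, Cov[T, S] = ac·σ²_D + bd·σ²_R + (ad+bc)·Cov[D, R], with a=6, b=-3, c=-2.6, d=-0.7.
ac·σ²_D = 6·(-2.6)·13 = -202.8
bd·σ²_R = (-3)·(-0.7)·45 = 94.5
(ad+bc)·Cov[D, R] = (3.6)·6 = 21.6
Cov[T, S] = -202.8 + 94.5 + 21.6 = -86.7.

Cov[T, S] = -86.7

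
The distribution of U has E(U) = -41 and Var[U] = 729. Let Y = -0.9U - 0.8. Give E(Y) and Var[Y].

E(Y) = 36.1, Var[Y] = 590.49

Y = -0.9U - 0.8 is linear with a = -0.9, b = -0.8.
E(Y) = a·E(U) + b = (-0.9)·(-41) + (-0.8) = 36.1.
Var[Y] = a²·Var[U] = (-0.9)²·729 = 590.49 (the additive constant -0.8 does not affect variance).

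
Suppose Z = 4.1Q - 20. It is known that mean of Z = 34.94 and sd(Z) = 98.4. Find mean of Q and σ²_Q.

mean of Q = 13.4, σ²_Q = 576

From Z = 4.1Q - 20: mean of Z = a·mean of Q + b, so mean of Q = (mean of Z − b)/a = (34.94 − (-20))/4.1 = 13.4.
σ²_Z = 98.4² = 9682.56.
σ²_Z = a²·σ²_Q, so σ²_Q = 9682.56/4.1² = 576.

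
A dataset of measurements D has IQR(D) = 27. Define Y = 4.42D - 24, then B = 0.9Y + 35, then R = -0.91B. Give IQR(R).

IQR(Y) = |4.42|·27 = 119.34.
IQR(B) = |0.9|·119.34 = 107.406.
IQR(R) = |-0.91|·107.406 = 97.73946.

IQR(R) = 97.73946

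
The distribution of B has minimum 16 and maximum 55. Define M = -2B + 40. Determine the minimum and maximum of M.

min(M) = -70, max(M) = 8

a = -2 < 0, so order reverses: min(M) = a·max(B)+b = (-2)·55 + 40 = -70; max(M) = a·min(B)+b = (-2)·16 + 40 = 8.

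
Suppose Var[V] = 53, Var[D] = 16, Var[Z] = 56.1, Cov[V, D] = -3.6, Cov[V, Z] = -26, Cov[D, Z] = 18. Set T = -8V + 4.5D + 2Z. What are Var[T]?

Var[T] = a²·Var[V] + b²·Var[D] + c²·Var[Z] + 2ab·Cov[V, D] + 2ac·Cov[V, Z] + 2bc·Cov[D, Z], with a = -8, b = 4.5, c = 2.
= 3392 + 324 + 224.4 + 259.2 + 832 + 324
= 5355.6.

Var[T] = 5355.6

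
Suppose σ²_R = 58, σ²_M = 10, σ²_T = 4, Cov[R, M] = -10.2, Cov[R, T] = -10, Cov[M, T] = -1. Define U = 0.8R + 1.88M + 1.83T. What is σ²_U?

σ²_U = a²·σ²_R + b²·σ²_M + c²·σ²_T + 2ab·Cov[R, M] + 2ac·Cov[R, T] + 2bc·Cov[M, T], with a = 0.8, b = 1.88, c = 1.83.
= 37.12 + 35.344 + 13.3956 + (-30.6816) + (-29.28) + (-6.8808)
= 19.0172.

σ²_U = 19.0172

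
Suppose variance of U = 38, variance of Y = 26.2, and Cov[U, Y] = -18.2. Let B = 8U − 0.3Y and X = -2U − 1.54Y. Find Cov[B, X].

By bilinearity, Cov[B, X] = ac·variance of U + bd·variance of Y + (ad+bc)·Cov[U, Y], with a=8, b=-0.3, c=-2, d=-1.54.
ac·variance of U = 8·(-2)·38 = -608
bd·variance of Y = (-0.3)·(-1.54)·26.2 = 12.1044
(ad+bc)·Cov[U, Y] = (-11.72)·(-18.2) = 213.304
Cov[B, X] = -608 + 12.1044 + 213.304 = -382.5916.

Cov[B, X] = -382.5916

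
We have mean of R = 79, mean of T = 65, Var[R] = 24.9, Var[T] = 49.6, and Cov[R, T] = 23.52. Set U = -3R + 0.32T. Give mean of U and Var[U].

mean of U = -216.2, Var[U] = 184.02064

mean of U = (-3)·mean of R + 0.32·mean of T = (-3)·79 + 0.32·65 = -216.2.
Var[U] = a²·Var[R] + b²·Var[T] + 2ab·Cov[R, T] with a = -3, b = 0.32.
= (-3)²·24.9 + 0.32²·49.6 + 2·(-3)·0.32·23.52
= 224.1 + 5.07904 + (-45.1584) = 184.02064.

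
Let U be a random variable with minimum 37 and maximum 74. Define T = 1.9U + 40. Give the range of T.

Range of U = 74 − 37 = 37.
Range(T) = |a|·Range(U) = |1.9|·37 = 70.3.

Range(T) = 70.3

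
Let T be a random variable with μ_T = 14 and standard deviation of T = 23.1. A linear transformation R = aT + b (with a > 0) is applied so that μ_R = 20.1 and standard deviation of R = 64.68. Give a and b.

standard deviation of R = a·standard deviation of T (a > 0), so a = 64.68/23.1 = 2.8.
μ_R = a·μ_T + b, so b = 20.1 − 2.8·14 = -19.1.

a = 2.8, b = -19.1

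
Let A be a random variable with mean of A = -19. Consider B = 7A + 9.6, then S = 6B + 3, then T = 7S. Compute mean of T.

mean of B = 7·(-19) + 9.6 = -123.4.
mean of S = 6·(-123.4) + 3 = -737.4.
mean of T = 7·(-737.4) = -5161.8.

mean of T = -5161.8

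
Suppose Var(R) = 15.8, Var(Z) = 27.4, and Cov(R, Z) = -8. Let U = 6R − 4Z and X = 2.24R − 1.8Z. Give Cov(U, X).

By bilinearity, Cov(U, X) = ac·Var(R) + bd·Var(Z) + (ad+bc)·Cov(R, Z), with a=6, b=-4, c=2.24, d=-1.8.
ac·Var(R) = 6·2.24·15.8 = 212.352
bd·Var(Z) = (-4)·(-1.8)·27.4 = 197.28
(ad+bc)·Cov(R, Z) = (-19.76)·(-8) = 158.08
Cov(U, X) = 212.352 + 197.28 + 158.08 = 567.712.

Cov(U, X) = 567.712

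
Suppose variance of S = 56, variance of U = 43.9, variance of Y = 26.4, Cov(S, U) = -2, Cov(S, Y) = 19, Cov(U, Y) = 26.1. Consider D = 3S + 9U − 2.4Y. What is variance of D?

variance of D = a²·variance of S + b²·variance of U + c²·variance of Y + 2ab·Cov(S, U) + 2ac·Cov(S, Y) + 2bc·Cov(U, Y), with a = 3, b = 9, c = -2.4.
= 504 + 3555.9 + 152.064 + (-108) + (-273.6) + (-1127.52)
= 2702.844.

variance of D = 2702.844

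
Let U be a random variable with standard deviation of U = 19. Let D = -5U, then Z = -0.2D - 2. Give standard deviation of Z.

standard deviation of D = |-5|·19 = 95.
standard deviation of Z = |-0.2|·95 = 19.

standard deviation of Z = 19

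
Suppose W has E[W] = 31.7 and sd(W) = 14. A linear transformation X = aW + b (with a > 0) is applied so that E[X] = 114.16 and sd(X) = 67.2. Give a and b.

sd(X) = a·sd(W) (a > 0), so a = 67.2/14 = 4.8.
E[X] = a·E[W] + b, so b = 114.16 − 4.8·31.7 = -38.

a = 4.8, b = -38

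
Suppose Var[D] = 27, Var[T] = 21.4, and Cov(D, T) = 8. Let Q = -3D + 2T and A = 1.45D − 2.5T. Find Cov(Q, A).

Cov(Q, A) = -141.25

By bilinearity, Cov(Q, A) = ac·Var[D] + bd·Var[T] + (ad+bc)·Cov(D, T), with a=-3, b=2, c=1.45, d=-2.5.
ac·Var[D] = (-3)·1.45·27 = -117.45
bd·Var[T] = 2·(-2.5)·21.4 = -107
(ad+bc)·Cov(D, T) = (10.4)·8 = 83.2
Cov(Q, A) = -117.45 + (-107) + 83.2 = -141.25.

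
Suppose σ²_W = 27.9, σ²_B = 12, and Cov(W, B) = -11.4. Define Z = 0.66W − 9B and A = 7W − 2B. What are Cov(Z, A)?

By bilinearity, Cov(Z, A) = ac·σ²_W + bd·σ²_B + (ad+bc)·Cov(W, B), with a=0.66, b=-9, c=7, d=-2.
ac·σ²_W = 0.66·7·27.9 = 128.898
bd·σ²_B = (-9)·(-2)·12 = 216
(ad+bc)·Cov(W, B) = (-64.32)·(-11.4) = 733.248
Cov(Z, A) = 128.898 + 216 + 733.248 = 1078.146.

Cov(Z, A) = 1078.146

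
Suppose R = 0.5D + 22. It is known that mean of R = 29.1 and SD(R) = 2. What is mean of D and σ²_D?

From R = 0.5D + 22: mean of R = a·mean of D + b, so mean of D = (mean of R − b)/a = (29.1 − 22)/0.5 = 14.2.
σ²_R = 2² = 4.
σ²_R = a²·σ²_D, so σ²_D = 4/0.5² = 16.

mean of D = 14.2, σ²_D = 16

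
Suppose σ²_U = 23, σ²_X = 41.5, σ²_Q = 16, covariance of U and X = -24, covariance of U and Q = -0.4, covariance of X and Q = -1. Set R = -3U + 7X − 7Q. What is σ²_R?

σ²_R = 4113.7

σ²_R = a²·σ²_U + b²·σ²_X + c²·σ²_Q + 2ab·covariance of U and X + 2ac·covariance of U and Q + 2bc·covariance of X and Q, with a = -3, b = 7, c = -7.
= 207 + 2033.5 + 784 + 1008 + (-16.8) + 98
= 4113.7.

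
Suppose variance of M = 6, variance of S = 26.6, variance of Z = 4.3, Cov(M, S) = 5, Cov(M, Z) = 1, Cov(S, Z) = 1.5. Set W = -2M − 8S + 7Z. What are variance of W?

variance of W = 1901.1

variance of W = a²·variance of M + b²·variance of S + c²·variance of Z + 2ab·Cov(M, S) + 2ac·Cov(M, Z) + 2bc·Cov(S, Z), with a = -2, b = -8, c = 7.
= 24 + 1702.4 + 210.7 + 160 + (-28) + (-168)
= 1901.1.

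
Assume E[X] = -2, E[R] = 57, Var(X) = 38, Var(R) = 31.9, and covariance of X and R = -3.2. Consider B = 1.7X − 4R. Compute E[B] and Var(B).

E[B] = 1.7·E[X] + (-4)·E[R] = 1.7·(-2) + (-4)·57 = -231.4.
Var(B) = a²·Var(X) + b²·Var(R) + 2ab·covariance of X and R with a = 1.7, b = -4.
= 1.7²·38 + (-4)²·31.9 + 2·1.7·(-4)·(-3.2)
= 109.82 + 510.4 + 43.52 = 663.74.

E[B] = -231.4, Var(B) = 663.74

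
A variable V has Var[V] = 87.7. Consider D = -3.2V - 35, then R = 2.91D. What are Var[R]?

Var[D] = (-3.2)²·87.7 = 898.048.
Var[R] = 2.91²·898.048 = 7604.7602688.

Var[R] = 7604.7602688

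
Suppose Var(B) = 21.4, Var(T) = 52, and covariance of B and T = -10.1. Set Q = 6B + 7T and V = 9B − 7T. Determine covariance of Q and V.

covariance of Q and V = -1604.5

By bilinearity, covariance of Q and V = ac·Var(B) + bd·Var(T) + (ad+bc)·covariance of B and T, with a=6, b=7, c=9, d=-7.
ac·Var(B) = 6·9·21.4 = 1155.6
bd·Var(T) = 7·(-7)·52 = -2548
(ad+bc)·covariance of B and T = (21)·(-10.1) = -212.1
covariance of Q and V = 1155.6 + (-2548) + (-212.1) = -1604.5.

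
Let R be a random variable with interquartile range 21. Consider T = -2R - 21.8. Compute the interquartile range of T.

Under T = aR + b, IQR(T) = |a|·IQR(R) = |-2|·21 = 42 (shifts cancel; spread scales by |a|).

IQR(T) = 42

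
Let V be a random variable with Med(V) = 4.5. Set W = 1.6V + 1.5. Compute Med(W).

Med(W) = 8.7

A linear map preserves order up to sign, so Med(W) = a·Med(V) + b = 1.6·4.5 + 1.5 = 8.7.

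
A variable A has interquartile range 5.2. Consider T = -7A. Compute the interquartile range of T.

Under T = aA + b, IQR(T) = |a|·IQR(A) = |-7|·5.2 = 36.4 (shifts cancel; spread scales by |a|).

IQR(T) = 36.4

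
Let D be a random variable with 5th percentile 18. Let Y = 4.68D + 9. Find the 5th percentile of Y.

5th percentile of Y = 93.24

Since a = 4.68 > 0 the transformation is increasing, so the 5th percentile of Y = a·(P_{5} of D) + b = 4.68·18 + 9 = 93.24.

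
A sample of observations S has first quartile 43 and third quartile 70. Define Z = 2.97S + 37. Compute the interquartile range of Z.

IQR(Z) = 80.19

IQR of S = Q3 − Q1 = 70 − 43 = 27.
Under Z = aS + b, IQR(Z) = |a|·IQR(S) = |2.97|·27 = 80.19 (shifts cancel; spread scales by |a|).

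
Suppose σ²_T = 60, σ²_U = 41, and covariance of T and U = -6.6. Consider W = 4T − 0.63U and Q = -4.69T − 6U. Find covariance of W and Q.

covariance of W and Q = -831.72102

By bilinearity, covariance of W and Q = ac·σ²_T + bd·σ²_U + (ad+bc)·covariance of T and U, with a=4, b=-0.63, c=-4.69, d=-6.
ac·σ²_T = 4·(-4.69)·60 = -1125.6
bd·σ²_U = (-0.63)·(-6)·41 = 154.98
(ad+bc)·covariance of T and U = (-21.0453)·(-6.6) = 138.89898
covariance of W and Q = -1125.6 + 154.98 + 138.89898 = -831.72102.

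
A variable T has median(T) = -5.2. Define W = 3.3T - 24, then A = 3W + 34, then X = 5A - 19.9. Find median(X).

median(X) = -467.3

median(W) = 3.3·(-5.2) + (-24) = -41.16.
median(A) = 3·(-41.16) + 34 = -89.48.
median(X) = 5·(-89.48) + (-19.9) = -467.3.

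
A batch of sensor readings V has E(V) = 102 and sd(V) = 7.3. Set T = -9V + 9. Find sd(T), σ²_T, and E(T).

sd(T) = 65.7, σ²_T = 4316.49, E(T) = -909

T = -9V + 9 is linear with a = -9, b = 9.
sd(T) = |a|·sd(V) = |-9|·7.3 = 65.7.
σ²_V = 7.3² = 53.29.
σ²_T = a²·σ²_V = (-9)²·53.29 = 4316.49 (the additive constant 9 does not affect variance).
E(T) = a·E(V) + b = (-9)·102 + 9 = -909.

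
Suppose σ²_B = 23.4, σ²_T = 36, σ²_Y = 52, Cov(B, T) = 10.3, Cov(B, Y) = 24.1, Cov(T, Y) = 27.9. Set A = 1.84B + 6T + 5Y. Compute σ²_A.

σ²_A = 5020.08704

σ²_A = a²·σ²_B + b²·σ²_T + c²·σ²_Y + 2ab·Cov(B, T) + 2ac·Cov(B, Y) + 2bc·Cov(T, Y), with a = 1.84, b = 6, c = 5.
= 79.22304 + 1296 + 1300 + 227.424 + 443.44 + 1674
= 5020.08704.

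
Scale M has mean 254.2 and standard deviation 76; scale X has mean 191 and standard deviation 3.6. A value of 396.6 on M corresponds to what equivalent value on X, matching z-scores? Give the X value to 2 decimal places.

X = 197.75

z = (396.6 − 254.2)/76 ≈ 1.8737.
X = 191 + z·3.6 = 191 + (396.6 − 254.2)·3.6/76 ≈ 197.75.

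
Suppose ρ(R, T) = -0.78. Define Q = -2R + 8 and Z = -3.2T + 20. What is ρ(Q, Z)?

Linear rescalings preserve correlation up to sign; here the slopes -2 and -3.2 have the same sign, so ρ(Q, Z) = ρ(R, T) = -0.78.

ρ(Q, Z) = -0.78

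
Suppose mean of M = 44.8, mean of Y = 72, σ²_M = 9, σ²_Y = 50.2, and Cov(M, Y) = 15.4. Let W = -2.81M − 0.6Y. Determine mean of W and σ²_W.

mean of W = (-2.81)·mean of M + (-0.6)·mean of Y = (-2.81)·44.8 + (-0.6)·72 = -169.088.
σ²_W = a²·σ²_M + b²·σ²_Y + 2ab·Cov(M, Y) with a = -2.81, b = -0.6.
= (-2.81)²·9 + (-0.6)²·50.2 + 2·(-2.81)·(-0.6)·15.4
= 71.0649 + 18.072 + 51.9288 = 141.0657.

mean of W = -169.088, σ²_W = 141.0657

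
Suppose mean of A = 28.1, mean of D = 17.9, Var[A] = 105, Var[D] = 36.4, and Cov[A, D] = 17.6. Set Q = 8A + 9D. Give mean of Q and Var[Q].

mean of Q = 385.9, Var[Q] = 12202.8

mean of Q = 8·mean of A + 9·mean of D = 8·28.1 + 9·17.9 = 385.9.
Var[Q] = a²·Var[A] + b²·Var[D] + 2ab·Cov[A, D] with a = 8, b = 9.
= 8²·105 + 9²·36.4 + 2·8·9·17.6
= 6720 + 2948.4 + 2534.4 = 12202.8.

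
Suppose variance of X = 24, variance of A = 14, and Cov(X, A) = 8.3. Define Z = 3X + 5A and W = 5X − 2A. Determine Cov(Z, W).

Cov(Z, W) = 377.7

By bilinearity, Cov(Z, W) = ac·variance of X + bd·variance of A + (ad+bc)·Cov(X, A), with a=3, b=5, c=5, d=-2.
ac·variance of X = 3·5·24 = 360
bd·variance of A = 5·(-2)·14 = -140
(ad+bc)·Cov(X, A) = (19)·8.3 = 157.7
Cov(Z, W) = 360 + (-140) + 157.7 = 377.7.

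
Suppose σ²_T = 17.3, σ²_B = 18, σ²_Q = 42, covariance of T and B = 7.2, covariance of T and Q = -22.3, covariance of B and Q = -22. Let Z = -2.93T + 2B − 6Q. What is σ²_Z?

σ²_Z = a²·σ²_T + b²·σ²_B + c²·σ²_Q + 2ab·covariance of T and B + 2ac·covariance of T and Q + 2bc·covariance of B and Q, with a = -2.93, b = 2, c = -6.
= 148.51877 + 72 + 1512 + (-84.384) + (-784.068) + 528
= 1392.06677.

σ²_Z = 1392.06677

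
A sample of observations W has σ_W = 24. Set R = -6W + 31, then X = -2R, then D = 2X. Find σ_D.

σ_D = 576

σ_R = |-6|·24 = 144.
σ_X = |-2|·144 = 288.
σ_D = |2|·288 = 576.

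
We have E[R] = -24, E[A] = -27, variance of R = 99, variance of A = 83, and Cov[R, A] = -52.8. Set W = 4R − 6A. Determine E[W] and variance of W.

E[W] = 66, variance of W = 7106.4

E[W] = 4·E[R] + (-6)·E[A] = 4·(-24) + (-6)·(-27) = 66.
variance of W = a²·variance of R + b²·variance of A + 2ab·Cov[R, A] with a = 4, b = -6.
= 4²·99 + (-6)²·83 + 2·4·(-6)·(-52.8)
= 1584 + 2988 + 2534.4 = 7106.4.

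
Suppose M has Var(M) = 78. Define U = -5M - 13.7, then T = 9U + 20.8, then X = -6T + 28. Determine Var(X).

Var(U) = (-5)²·78 = 1950.
Var(T) = 9²·1950 = 157950.
Var(X) = (-6)²·157950 = 5686200.

Var(X) = 5686200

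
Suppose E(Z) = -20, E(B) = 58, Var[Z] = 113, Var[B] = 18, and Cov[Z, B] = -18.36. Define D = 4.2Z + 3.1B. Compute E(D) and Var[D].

E(D) = 95.8, Var[D] = 1688.2056

E(D) = 4.2·E(Z) + 3.1·E(B) = 4.2·(-20) + 3.1·58 = 95.8.
Var[D] = a²·Var[Z] + b²·Var[B] + 2ab·Cov[Z, B] with a = 4.2, b = 3.1.
= 4.2²·113 + 3.1²·18 + 2·4.2·3.1·(-18.36)
= 1993.32 + 172.98 + (-478.0944) = 1688.2056.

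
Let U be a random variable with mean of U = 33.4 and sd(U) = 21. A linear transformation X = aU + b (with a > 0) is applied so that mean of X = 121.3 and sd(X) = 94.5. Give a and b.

sd(X) = a·sd(U) (a > 0), so a = 94.5/21 = 4.5.
mean of X = a·mean of U + b, so b = 121.3 − 4.5·33.4 = -29.

a = 4.5, b = -29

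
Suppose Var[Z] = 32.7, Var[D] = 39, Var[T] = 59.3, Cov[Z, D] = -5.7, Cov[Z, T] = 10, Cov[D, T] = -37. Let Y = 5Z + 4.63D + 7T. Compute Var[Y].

Var[Y] = a²·Var[Z] + b²·Var[D] + c²·Var[T] + 2ab·Cov[Z, D] + 2ac·Cov[Z, T] + 2bc·Cov[D, T], with a = 5, b = 4.63, c = 7.
= 817.5 + 836.0391 + 2905.7 + (-263.91) + 700 + (-2398.34)
= 2596.9891.

Var[Y] = 2596.9891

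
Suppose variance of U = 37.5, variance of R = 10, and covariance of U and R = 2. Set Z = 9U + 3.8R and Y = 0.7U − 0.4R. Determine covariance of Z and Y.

covariance of Z and Y = 219.17

By bilinearity, covariance of Z and Y = ac·variance of U + bd·variance of R + (ad+bc)·covariance of U and R, with a=9, b=3.8, c=0.7, d=-0.4.
ac·variance of U = 9·0.7·37.5 = 236.25
bd·variance of R = 3.8·(-0.4)·10 = -15.2
(ad+bc)·covariance of U and R = (-0.94)·2 = -1.88
covariance of Z and Y = 236.25 + (-15.2) + (-1.88) = 219.17.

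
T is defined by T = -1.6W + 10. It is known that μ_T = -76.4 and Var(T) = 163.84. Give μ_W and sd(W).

From T = -1.6W + 10: μ_T = a·μ_W + b, so μ_W = (μ_T − b)/a = (-76.4 − 10)/(-1.6) = 54.
sd(T) = √163.84 = 12.8.
sd(T) = |a|·sd(W), so sd(W) = 12.8/|-1.6| = 8.

μ_W = 54, sd(W) = 8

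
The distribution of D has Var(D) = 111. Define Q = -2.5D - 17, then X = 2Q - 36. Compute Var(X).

Var(Q) = (-2.5)²·111 = 693.75.
Var(X) = 2²·693.75 = 2775.

Var(X) = 2775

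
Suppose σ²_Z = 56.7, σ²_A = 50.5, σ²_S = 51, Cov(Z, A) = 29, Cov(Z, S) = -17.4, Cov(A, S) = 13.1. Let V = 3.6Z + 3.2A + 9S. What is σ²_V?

σ²_V = a²·σ²_Z + b²·σ²_A + c²·σ²_S + 2ab·Cov(Z, A) + 2ac·Cov(Z, S) + 2bc·Cov(A, S), with a = 3.6, b = 3.2, c = 9.
= 734.832 + 517.12 + 4131 + 668.16 + (-1127.52) + 754.56
= 5678.152.

σ²_V = 5678.152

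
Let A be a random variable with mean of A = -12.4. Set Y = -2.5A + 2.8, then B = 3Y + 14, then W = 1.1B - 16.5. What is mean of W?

mean of W = 110.44

mean of Y = (-2.5)·(-12.4) + 2.8 = 33.8.
mean of B = 3·33.8 + 14 = 115.4.
mean of W = 1.1·115.4 + (-16.5) = 110.44.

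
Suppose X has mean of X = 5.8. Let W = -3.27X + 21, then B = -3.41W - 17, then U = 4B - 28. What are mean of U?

mean of W = (-3.27)·5.8 + 21 = 2.034.
mean of B = (-3.41)·2.034 + (-17) = -23.93594.
mean of U = 4·(-23.93594) + (-28) = -123.74376.

mean of U = -123.74376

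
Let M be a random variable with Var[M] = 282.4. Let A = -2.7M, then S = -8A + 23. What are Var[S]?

Var[A] = (-2.7)²·282.4 = 2058.696.
Var[S] = (-8)²·2058.696 = 131756.544.

Var[S] = 131756.544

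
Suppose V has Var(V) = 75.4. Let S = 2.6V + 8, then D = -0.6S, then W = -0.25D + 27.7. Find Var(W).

Var(S) = 2.6²·75.4 = 509.704.
Var(D) = (-0.6)²·509.704 = 183.49344.
Var(W) = (-0.25)²·183.49344 = 11.46834.

Var(W) = 11.46834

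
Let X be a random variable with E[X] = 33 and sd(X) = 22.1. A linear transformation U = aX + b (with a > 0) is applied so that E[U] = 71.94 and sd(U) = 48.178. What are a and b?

sd(U) = a·sd(X) (a > 0), so a = 48.178/22.1 = 2.18.
E[U] = a·E[X] + b, so b = 71.94 − 2.18·33 = 0.

a = 2.18, b = 0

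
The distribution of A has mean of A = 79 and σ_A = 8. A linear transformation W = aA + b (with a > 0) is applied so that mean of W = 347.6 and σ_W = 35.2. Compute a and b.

a = 4.4, b = 0

σ_W = a·σ_A (a > 0), so a = 35.2/8 = 4.4.
mean of W = a·mean of A + b, so b = 347.6 − 4.4·79 = 0.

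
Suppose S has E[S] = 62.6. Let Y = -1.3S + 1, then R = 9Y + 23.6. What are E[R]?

E[Y] = (-1.3)·62.6 + 1 = -80.38.
E[R] = 9·(-80.38) + 23.6 = -699.82.

E[R] = -699.82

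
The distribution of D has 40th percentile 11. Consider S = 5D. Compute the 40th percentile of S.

Since a = 5 > 0 the transformation is increasing, so the 40th percentile of S = a·(P_{40} of D) + b = 5·11 = 55.

40th percentile of S = 55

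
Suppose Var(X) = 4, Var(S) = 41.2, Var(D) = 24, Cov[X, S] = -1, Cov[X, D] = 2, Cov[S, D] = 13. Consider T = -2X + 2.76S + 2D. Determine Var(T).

Var(T) = 564.40512

Var(T) = a²·Var(X) + b²·Var(S) + c²·Var(D) + 2ab·Cov[X, S] + 2ac·Cov[X, D] + 2bc·Cov[S, D], with a = -2, b = 2.76, c = 2.
= 16 + 313.84512 + 96 + 11.04 + (-16) + 143.52
= 564.40512.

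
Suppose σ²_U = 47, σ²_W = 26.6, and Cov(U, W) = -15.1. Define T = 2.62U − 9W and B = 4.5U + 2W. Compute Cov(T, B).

By bilinearity, Cov(T, B) = ac·σ²_U + bd·σ²_W + (ad+bc)·Cov(U, W), with a=2.62, b=-9, c=4.5, d=2.
ac·σ²_U = 2.62·4.5·47 = 554.13
bd·σ²_W = (-9)·2·26.6 = -478.8
(ad+bc)·Cov(U, W) = (-35.26)·(-15.1) = 532.426
Cov(T, B) = 554.13 + (-478.8) + 532.426 = 607.756.

Cov(T, B) = 607.756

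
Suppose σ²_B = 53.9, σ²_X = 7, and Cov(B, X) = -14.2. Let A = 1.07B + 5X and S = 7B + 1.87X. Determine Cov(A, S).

Cov(A, S) = -56.25178

By bilinearity, Cov(A, S) = ac·σ²_B + bd·σ²_X + (ad+bc)·Cov(B, X), with a=1.07, b=5, c=7, d=1.87.
ac·σ²_B = 1.07·7·53.9 = 403.711
bd·σ²_X = 5·1.87·7 = 65.45
(ad+bc)·Cov(B, X) = (37.0009)·(-14.2) = -525.41278
Cov(A, S) = 403.711 + 65.45 + (-525.41278) = -56.25178.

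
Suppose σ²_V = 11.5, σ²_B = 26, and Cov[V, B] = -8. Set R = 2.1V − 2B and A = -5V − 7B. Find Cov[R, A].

By bilinearity, Cov[R, A] = ac·σ²_V + bd·σ²_B + (ad+bc)·Cov[V, B], with a=2.1, b=-2, c=-5, d=-7.
ac·σ²_V = 2.1·(-5)·11.5 = -120.75
bd·σ²_B = (-2)·(-7)·26 = 364
(ad+bc)·Cov[V, B] = (-4.7)·(-8) = 37.6
Cov[R, A] = -120.75 + 364 + 37.6 = 280.85.

Cov[R, A] = 280.85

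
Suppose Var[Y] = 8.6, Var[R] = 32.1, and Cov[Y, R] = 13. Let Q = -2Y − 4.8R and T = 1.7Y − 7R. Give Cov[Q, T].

Cov[Q, T] = 1125.24

By bilinearity, Cov[Q, T] = ac·Var[Y] + bd·Var[R] + (ad+bc)·Cov[Y, R], with a=-2, b=-4.8, c=1.7, d=-7.
ac·Var[Y] = (-2)·1.7·8.6 = -29.24
bd·Var[R] = (-4.8)·(-7)·32.1 = 1078.56
(ad+bc)·Cov[Y, R] = (5.84)·13 = 75.92
Cov[Q, T] = -29.24 + 1078.56 + 75.92 = 1125.24.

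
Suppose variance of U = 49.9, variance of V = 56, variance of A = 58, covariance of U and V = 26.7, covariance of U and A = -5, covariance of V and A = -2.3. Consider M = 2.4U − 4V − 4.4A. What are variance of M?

variance of M = 1818.304

variance of M = a²·variance of U + b²·variance of V + c²·variance of A + 2ab·covariance of U and V + 2ac·covariance of U and A + 2bc·covariance of V and A, with a = 2.4, b = -4, c = -4.4.
= 287.424 + 896 + 1122.88 + (-512.64) + 105.6 + (-80.96)
= 1818.304.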